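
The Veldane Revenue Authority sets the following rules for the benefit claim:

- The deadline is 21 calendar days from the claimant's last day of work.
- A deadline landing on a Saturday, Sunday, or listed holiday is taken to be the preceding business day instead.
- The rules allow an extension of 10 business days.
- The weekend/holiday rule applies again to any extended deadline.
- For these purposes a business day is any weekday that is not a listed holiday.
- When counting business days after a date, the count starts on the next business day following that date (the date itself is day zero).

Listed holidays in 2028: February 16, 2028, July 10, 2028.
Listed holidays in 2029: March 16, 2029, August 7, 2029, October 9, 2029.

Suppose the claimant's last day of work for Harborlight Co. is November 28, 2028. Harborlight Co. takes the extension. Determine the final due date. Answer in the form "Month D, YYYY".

From November 28, 2028, 21 calendar days later is December 19, 2028.
December 19, 2028 is a Tuesday and not a listed holiday, so it stands.
Applying the 10-business-day extension: 10 business days after December 19, 2028 is January 2, 2029.
January 2, 2029 falls on a Tuesday, which is a business day, so no adjustment is needed.
So the filing is due January 2, 2029.

January 2, 2029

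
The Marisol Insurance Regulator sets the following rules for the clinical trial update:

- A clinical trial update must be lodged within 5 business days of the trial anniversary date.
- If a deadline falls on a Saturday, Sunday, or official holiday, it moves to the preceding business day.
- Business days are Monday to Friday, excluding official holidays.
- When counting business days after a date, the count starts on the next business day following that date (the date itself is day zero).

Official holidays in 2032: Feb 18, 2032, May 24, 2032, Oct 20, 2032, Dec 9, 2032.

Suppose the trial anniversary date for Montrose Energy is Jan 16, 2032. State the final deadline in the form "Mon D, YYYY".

Jan 23, 2032

Starting the day after Jan 16, 2032 and counting 5 business days lands on Jan 23, 2032.
Jan 23, 2032 is a Friday and not a listed holiday, so it stands.
So the filing is due Jan 23, 2032.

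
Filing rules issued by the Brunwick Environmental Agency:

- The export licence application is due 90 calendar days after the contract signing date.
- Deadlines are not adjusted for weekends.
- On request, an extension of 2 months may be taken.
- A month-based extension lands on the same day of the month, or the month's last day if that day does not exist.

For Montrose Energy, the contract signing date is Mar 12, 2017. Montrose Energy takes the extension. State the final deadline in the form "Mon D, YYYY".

Aug 10, 2017

90 calendar days after Mar 12, 2017 is Jun 10, 2017.
No adjustment is made for weekends or holidays, so Jun 10, 2017 stands.
Add 2 months to Jun 10, 2017: Aug 10, 2017.
No adjustment is made for weekends or holidays, so Aug 10, 2017 stands.
Final deadline: Aug 10, 2017.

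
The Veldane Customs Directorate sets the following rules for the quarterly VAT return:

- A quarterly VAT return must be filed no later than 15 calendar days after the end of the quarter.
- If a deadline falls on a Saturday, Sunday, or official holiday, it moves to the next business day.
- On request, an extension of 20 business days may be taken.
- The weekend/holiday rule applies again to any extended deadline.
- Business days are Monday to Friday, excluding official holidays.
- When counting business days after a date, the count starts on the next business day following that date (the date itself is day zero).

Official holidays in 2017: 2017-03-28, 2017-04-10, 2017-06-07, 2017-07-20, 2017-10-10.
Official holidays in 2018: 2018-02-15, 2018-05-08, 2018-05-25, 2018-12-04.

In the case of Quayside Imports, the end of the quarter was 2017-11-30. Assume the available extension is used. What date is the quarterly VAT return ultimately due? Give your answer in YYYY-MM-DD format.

2018-01-12

From 2017-11-30, 15 calendar days later is 2017-12-15.
2017-12-15 (Friday) is already a business day.
Applying the 20-business-day extension: 20 business days after 2017-12-15 is 2018-01-12.
2018-01-12 is a Friday and not a listed holiday, so it stands.
Final deadline: 2018-01-12.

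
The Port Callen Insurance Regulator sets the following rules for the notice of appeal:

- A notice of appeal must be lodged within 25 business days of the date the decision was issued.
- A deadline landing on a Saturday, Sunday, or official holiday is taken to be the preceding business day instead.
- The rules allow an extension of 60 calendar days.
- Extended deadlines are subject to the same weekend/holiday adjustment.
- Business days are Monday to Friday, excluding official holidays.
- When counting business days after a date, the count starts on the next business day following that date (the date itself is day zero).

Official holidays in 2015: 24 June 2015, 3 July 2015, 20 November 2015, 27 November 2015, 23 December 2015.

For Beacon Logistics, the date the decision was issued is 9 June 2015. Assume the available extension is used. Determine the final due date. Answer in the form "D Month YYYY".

14 September 2015

Counting 25 business days after 9 June 2015 (skipping weekends and listed holidays) reaches 16 July 2015.
16 July 2015 falls on a Thursday, which is a business day, so no adjustment is needed.
The 60-calendar-day extension moves the deadline from 16 July 2015 to 14 September 2015.
14 September 2015 (Monday) is already a business day.
So the filing is due 14 September 2015.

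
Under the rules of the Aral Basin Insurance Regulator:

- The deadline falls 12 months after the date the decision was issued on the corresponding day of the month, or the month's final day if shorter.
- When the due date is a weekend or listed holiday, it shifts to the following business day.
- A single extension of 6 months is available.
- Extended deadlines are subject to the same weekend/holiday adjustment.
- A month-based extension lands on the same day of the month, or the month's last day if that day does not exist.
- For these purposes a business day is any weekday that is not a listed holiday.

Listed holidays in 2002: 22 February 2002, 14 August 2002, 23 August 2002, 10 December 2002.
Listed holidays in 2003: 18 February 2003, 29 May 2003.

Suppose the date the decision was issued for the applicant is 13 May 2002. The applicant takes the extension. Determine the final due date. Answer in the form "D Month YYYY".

12 months from 13 May 2002 is 13 May 2003.
13 May 2003 is a Tuesday and not a listed holiday, so it stands.
Add 6 months to 13 May 2003: 13 November 2003.
13 November 2003 falls on a Thursday, which is a business day, so no adjustment is needed.
The final due date is 13 November 2003.

13 November 2003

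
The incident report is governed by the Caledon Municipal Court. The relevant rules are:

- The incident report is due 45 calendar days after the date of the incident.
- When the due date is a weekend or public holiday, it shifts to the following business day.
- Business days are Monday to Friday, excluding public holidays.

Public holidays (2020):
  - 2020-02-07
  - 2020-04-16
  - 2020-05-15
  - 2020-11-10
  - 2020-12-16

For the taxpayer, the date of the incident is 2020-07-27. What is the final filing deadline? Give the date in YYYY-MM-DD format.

2020-09-10

Trigger date 2020-07-27 + 45 calendar days = 2020-09-10.
2020-09-10 is a Thursday and not a listed holiday, so it stands.
Final deadline: 2020-09-10.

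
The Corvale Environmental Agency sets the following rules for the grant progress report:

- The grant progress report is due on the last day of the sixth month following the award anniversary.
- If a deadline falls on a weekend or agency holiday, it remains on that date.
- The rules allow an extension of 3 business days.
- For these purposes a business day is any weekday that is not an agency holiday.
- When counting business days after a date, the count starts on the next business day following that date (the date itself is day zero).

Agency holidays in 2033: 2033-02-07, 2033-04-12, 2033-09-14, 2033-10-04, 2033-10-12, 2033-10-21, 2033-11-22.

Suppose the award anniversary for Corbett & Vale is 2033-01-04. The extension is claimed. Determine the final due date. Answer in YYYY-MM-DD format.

6 months after 2033-01-04 is July 2033; that month ends on 2033-07-31.
2033-07-31 is a Sunday; no weekend or holiday adjustment applies.
Counting 3 further business days from 2033-07-31 reaches 2033-08-03.
2033-08-03 falls on a Wednesday. The rules make no weekend/holiday allowance, so it remains 2033-08-03.
Deadline: 2033-08-03.

2033-08-03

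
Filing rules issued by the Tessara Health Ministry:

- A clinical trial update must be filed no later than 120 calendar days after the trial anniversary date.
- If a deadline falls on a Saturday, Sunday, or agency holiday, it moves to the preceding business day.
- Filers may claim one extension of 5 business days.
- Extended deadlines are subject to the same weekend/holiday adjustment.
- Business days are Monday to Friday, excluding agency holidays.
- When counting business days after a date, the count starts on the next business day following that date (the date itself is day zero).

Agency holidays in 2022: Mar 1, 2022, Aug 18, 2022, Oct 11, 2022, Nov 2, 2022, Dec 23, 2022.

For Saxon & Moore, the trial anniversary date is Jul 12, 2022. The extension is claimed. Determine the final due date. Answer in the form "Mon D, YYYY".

120 calendar days after Jul 12, 2022 is Nov 9, 2022.
Nov 9, 2022 is a Wednesday and not a listed holiday, so it stands.
Counting 5 further business days from Nov 9, 2022 reaches Nov 16, 2022.
Nov 16, 2022 is a Wednesday and not a listed holiday, so it stands.
Final deadline: Nov 16, 2022.

Nov 16, 2022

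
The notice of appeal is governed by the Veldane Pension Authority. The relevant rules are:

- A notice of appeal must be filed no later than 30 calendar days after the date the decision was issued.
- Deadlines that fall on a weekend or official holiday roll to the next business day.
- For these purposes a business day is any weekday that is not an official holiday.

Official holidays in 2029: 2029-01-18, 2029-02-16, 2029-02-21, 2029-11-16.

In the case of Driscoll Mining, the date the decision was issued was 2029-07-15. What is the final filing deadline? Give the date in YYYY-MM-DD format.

2029-08-14

Trigger date 2029-07-15 + 30 calendar days = 2029-08-14.
2029-08-14 falls on a Tuesday, which is a business day, so no adjustment is needed.
Final deadline: 2029-08-14.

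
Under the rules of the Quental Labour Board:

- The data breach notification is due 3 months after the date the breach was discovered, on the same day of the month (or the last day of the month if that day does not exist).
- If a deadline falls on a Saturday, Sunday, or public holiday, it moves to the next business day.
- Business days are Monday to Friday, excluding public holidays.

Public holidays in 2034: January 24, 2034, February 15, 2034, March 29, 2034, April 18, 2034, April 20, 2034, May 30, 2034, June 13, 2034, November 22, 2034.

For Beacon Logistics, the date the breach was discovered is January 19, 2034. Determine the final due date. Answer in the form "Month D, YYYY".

April 19, 2034

3 months after January 19, 2034, on the same day of the month, is April 19, 2034.
April 19, 2034 is a Wednesday and not a listed holiday, so it stands.
The final due date is April 19, 2034.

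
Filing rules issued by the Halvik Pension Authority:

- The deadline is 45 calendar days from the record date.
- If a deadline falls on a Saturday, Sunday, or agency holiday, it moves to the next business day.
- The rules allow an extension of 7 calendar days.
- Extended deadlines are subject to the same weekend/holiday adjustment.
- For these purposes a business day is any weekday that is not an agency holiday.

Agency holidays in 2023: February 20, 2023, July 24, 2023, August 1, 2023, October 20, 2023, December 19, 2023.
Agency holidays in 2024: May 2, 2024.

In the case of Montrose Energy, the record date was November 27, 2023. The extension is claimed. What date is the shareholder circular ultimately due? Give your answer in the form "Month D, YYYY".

Trigger date November 27, 2023 + 45 calendar days = January 11, 2024.
Since January 11, 2024 is a Thursday and not a holiday, the date is unchanged.
Add the 7 calendar-day extension to January 11, 2024: January 18, 2024.
January 18, 2024 falls on a Thursday, which is a business day, so no adjustment is needed.
Final deadline: January 18, 2024.

January 18, 2024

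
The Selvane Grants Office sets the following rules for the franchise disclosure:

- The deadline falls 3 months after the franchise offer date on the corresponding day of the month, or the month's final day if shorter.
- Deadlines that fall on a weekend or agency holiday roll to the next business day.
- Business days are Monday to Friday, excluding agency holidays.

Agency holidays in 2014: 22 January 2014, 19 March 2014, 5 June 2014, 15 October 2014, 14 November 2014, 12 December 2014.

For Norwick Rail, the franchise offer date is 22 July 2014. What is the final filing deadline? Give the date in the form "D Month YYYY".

3 months after 22 July 2014, on the same day of the month, is 22 October 2014.
Since 22 October 2014 is a Wednesday and not a holiday, the date is unchanged.
Final deadline: 22 October 2014.

22 October 2014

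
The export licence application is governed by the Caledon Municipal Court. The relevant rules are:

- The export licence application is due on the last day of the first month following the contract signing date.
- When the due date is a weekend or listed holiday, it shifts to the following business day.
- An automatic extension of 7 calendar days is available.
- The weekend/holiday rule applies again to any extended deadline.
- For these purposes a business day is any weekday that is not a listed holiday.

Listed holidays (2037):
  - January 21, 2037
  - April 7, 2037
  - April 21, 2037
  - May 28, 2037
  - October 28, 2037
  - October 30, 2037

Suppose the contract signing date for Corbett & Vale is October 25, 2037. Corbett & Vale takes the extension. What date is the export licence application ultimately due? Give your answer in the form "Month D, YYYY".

December 7, 2037

1 month after October 25, 2037 is November 2037; that month ends on November 30, 2037.
Since November 30, 2037 is a Monday and not a holiday, the date is unchanged.
With the 7-day extension, November 30, 2037 becomes December 7, 2037.
December 7, 2037 is a Monday and not a listed holiday, so it stands.
Final deadline: December 7, 2037.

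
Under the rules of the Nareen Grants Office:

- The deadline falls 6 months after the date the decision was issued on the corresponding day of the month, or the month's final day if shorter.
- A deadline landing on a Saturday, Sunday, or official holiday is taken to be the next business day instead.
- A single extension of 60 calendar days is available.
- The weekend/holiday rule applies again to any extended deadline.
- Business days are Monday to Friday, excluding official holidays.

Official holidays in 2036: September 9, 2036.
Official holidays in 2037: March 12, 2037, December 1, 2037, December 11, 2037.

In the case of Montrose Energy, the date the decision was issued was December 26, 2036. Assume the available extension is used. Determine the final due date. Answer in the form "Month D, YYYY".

6 months from December 26, 2036 is June 26, 2037.
Since June 26, 2037 is a Friday and not a holiday, the date is unchanged.
Applying the 60-calendar-day extension: June 26, 2037 + 60 days = August 25, 2037.
August 25, 2037 (Tuesday) is already a business day.
Final deadline: August 25, 2037.

August 25, 2037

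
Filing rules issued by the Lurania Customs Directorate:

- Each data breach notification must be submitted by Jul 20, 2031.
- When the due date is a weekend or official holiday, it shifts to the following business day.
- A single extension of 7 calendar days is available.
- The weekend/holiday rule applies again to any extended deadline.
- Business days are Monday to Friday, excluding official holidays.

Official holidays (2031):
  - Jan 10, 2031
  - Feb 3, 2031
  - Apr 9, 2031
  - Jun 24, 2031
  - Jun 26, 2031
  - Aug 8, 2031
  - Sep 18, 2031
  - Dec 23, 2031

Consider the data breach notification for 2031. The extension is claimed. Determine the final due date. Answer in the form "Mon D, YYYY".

The statutory due date is Jul 20, 2031.
Because Jul 20, 2031 is a Sunday, the deadline becomes Jul 21, 2031 (Monday).
Applying the 7-calendar-day extension: Jul 21, 2031 + 7 days = Jul 28, 2031.
Jul 28, 2031 is a Monday and not a listed holiday, so it stands.
Final deadline: Jul 28, 2031.

Jul 28, 2031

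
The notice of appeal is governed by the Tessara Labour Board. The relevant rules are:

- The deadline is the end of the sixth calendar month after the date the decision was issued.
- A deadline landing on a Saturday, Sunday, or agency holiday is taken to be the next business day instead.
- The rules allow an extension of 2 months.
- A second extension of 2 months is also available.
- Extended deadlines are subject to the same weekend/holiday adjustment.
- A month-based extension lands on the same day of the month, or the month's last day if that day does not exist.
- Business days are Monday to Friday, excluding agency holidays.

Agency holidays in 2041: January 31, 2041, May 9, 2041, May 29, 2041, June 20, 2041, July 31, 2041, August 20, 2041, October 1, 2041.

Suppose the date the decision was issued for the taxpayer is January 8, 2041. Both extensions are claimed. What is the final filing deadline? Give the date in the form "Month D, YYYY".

December 2, 2041

6 months after January 8, 2041 is July 2041; that month ends on July 31, 2041.
July 31, 2041 falls on a listed holiday. Rolling to the next business day gives August 1, 2041, a Thursday.
The 2 months extension carries August 1, 2041 to October 1, 2041.
Because October 1, 2041 is a listed holiday, the deadline becomes October 2, 2041 (Wednesday).
Add 2 months to October 2, 2041: December 2, 2041.
Since December 2, 2041 is a Monday and not a holiday, the date is unchanged.
Deadline: December 2, 2041.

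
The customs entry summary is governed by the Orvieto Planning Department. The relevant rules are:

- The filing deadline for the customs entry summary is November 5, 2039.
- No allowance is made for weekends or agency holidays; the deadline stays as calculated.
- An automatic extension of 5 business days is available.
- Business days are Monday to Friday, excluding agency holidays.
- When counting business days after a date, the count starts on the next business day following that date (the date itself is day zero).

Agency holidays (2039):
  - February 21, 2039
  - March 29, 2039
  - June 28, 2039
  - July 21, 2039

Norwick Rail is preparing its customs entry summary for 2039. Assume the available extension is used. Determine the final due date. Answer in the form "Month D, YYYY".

Start from the fixed due date, November 5, 2039.
November 5, 2039 falls on a Saturday. The rules make no weekend/holiday allowance, so it remains November 5, 2039.
Counting 5 further business days from November 5, 2039 reaches November 11, 2039.
November 11, 2039 is a Friday; no weekend or holiday adjustment applies.
The final due date is November 11, 2039.

November 11, 2039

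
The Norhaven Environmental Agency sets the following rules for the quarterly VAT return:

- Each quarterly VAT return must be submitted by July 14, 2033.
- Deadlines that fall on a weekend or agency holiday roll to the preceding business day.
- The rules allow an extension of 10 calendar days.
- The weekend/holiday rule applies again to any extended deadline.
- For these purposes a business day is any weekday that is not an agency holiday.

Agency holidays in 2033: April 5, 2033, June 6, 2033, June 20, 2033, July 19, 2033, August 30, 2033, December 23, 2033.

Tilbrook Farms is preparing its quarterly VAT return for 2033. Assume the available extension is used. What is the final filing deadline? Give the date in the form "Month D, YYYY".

July 22, 2033

Start from the fixed due date, July 14, 2033.
July 14, 2033 falls on a Thursday, which is a business day, so no adjustment is needed.
Applying the 10-calendar-day extension: July 14, 2033 + 10 days = July 24, 2033.
July 24, 2033 is a Sunday; the preceding business day is July 22, 2033 (Friday).
So the filing is due July 22, 2033.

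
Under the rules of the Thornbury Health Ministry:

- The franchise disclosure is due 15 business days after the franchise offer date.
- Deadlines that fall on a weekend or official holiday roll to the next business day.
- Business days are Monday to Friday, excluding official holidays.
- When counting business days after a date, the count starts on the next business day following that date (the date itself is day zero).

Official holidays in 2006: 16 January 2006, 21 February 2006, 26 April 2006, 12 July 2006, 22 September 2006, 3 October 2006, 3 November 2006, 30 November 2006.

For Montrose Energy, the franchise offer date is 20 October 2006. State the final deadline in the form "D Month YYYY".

13 November 2006

15 business days after 20 October 2006, excluding weekends and holidays, is 13 November 2006.
13 November 2006 is a Monday and not a listed holiday, so it stands.
So the filing is due 13 November 2006.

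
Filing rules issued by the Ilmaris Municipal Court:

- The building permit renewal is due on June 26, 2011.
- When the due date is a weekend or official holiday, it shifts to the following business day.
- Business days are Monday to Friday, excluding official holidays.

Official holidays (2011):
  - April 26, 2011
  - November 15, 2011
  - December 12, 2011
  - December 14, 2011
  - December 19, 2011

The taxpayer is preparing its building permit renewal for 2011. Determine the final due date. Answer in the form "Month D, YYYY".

The statutory due date is June 26, 2011.
June 26, 2011 is a Sunday, so it moves to the next business day, June 27, 2011 (Monday).
Deadline: June 27, 2011.

June 27, 2011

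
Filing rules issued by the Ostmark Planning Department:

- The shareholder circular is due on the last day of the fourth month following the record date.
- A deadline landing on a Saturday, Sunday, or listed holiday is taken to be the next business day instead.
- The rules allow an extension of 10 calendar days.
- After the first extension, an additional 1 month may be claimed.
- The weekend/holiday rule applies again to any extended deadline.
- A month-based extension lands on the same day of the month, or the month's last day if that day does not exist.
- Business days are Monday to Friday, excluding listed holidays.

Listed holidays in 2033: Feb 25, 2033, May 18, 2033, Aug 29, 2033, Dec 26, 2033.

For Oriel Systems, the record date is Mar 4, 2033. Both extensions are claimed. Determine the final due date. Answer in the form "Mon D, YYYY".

The fourth month after Mar 4, 2033 is July 2033, whose last day is Jul 31, 2033.
Jul 31, 2033 is a Sunday, so it moves to the next business day, Aug 1, 2033 (Monday).
Add the 10 calendar-day extension to Aug 1, 2033: Aug 11, 2033.
Aug 11, 2033 (Thursday) is already a business day.
Applying the 1 month extension: 1 month after Aug 11, 2033 is Sep 11, 2033.
Sep 11, 2033 is a Sunday; the next business day is Sep 12, 2033 (Monday).
The final due date is Sep 12, 2033.

Sep 12, 2033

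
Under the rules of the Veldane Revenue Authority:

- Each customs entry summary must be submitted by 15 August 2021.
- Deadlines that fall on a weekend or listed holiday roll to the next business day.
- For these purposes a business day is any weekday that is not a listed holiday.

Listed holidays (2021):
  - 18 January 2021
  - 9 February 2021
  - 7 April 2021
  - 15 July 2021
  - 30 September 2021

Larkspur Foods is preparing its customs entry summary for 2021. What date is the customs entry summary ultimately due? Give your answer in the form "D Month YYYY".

The statutory due date is 15 August 2021.
15 August 2021 is a Sunday; the next business day is 16 August 2021 (Monday).
Final deadline: 16 August 2021.

16 August 2021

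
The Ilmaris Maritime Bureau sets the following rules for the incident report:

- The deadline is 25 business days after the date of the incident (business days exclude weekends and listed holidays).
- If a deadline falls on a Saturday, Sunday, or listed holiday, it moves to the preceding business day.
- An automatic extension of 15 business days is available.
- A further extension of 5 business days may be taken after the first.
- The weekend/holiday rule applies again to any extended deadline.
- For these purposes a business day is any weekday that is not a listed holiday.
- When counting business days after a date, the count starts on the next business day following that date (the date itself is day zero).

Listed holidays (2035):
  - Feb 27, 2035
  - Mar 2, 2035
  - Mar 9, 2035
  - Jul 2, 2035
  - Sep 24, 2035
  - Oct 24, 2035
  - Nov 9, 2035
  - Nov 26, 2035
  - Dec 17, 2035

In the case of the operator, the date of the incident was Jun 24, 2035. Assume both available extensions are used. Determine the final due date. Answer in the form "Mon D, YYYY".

Counting 25 business days after Jun 24, 2035 (skipping weekends and listed holidays) reaches Jul 30, 2035.
Since Jul 30, 2035 is a Monday and not a holiday, the date is unchanged.
Counting 15 further business days from Jul 30, 2035 reaches Aug 20, 2035.
Aug 20, 2035 (Monday) is already a business day.
Counting 5 further business days from Aug 20, 2035 reaches Aug 27, 2035.
Aug 27, 2035 (Monday) is already a business day.
Final deadline: Aug 27, 2035.

Aug 27, 2035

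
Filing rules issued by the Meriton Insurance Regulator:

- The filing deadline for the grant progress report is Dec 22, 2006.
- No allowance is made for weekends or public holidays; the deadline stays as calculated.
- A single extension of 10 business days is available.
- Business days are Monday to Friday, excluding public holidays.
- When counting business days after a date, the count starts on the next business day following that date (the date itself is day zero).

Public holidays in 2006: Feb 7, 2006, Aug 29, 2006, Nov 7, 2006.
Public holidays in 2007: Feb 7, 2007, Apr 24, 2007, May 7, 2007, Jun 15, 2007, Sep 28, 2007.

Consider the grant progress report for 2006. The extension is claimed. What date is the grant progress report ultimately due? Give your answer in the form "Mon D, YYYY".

Jan 5, 2007

Start from the fixed due date, Dec 22, 2006.
Dec 22, 2006 is a Friday; no weekend or holiday adjustment applies.
Counting 10 further business days from Dec 22, 2006 reaches Jan 5, 2007.
No adjustment is made for weekends or holidays, so Jan 5, 2007 stands.
Deadline: Jan 5, 2007.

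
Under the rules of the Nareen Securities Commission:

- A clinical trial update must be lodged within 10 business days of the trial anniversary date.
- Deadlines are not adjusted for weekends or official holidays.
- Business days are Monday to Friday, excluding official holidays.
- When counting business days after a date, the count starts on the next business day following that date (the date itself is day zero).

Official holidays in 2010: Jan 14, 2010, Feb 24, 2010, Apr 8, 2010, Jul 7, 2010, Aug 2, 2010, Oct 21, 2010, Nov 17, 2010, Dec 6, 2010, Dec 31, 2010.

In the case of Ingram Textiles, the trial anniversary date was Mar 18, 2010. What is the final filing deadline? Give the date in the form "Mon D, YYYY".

10 business days after Mar 18, 2010, excluding weekends and holidays, is Apr 1, 2010.
No adjustment is made for weekends or holidays, so Apr 1, 2010 stands.
Deadline: Apr 1, 2010.

Apr 1, 2010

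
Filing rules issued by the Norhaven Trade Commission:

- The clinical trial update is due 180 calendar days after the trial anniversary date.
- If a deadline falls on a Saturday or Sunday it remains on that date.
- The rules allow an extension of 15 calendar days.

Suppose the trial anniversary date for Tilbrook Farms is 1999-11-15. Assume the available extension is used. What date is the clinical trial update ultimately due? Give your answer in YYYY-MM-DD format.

From 1999-11-15, 180 calendar days later is 2000-05-13.
2000-05-13 falls on a Saturday. The rules make no weekend/holiday allowance, so it remains 2000-05-13.
The 15-calendar-day extension moves the deadline from 2000-05-13 to 2000-05-28.
2000-05-28 falls on a Sunday. The rules make no weekend/holiday allowance, so it remains 2000-05-28.
Deadline: 2000-05-28.

2000-05-28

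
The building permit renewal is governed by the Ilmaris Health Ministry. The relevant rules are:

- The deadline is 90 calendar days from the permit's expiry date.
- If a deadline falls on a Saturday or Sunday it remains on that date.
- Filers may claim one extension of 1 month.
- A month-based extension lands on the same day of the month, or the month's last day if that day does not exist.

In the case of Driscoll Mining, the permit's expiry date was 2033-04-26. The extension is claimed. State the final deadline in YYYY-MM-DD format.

Trigger date 2033-04-26 + 90 calendar days = 2033-07-25.
2033-07-25 falls on a Monday. The rules make no weekend/holiday allowance, so it remains 2033-07-25.
The 1 month extension carries 2033-07-25 to 2033-08-25.
No adjustment is made for weekends or holidays, so 2033-08-25 stands.
Deadline: 2033-08-25.

2033-08-25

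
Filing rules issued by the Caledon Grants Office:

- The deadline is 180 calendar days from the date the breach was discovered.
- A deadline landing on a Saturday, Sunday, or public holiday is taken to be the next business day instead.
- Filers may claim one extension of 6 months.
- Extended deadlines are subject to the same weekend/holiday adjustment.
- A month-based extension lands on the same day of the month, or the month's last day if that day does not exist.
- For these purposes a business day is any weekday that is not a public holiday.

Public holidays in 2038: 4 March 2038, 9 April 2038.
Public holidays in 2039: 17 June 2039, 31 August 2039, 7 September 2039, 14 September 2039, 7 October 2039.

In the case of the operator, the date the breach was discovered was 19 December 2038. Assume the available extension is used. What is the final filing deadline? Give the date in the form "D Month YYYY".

20 December 2039

180 calendar days after 19 December 2038 is 17 June 2039.
Because 17 June 2039 is a listed holiday, the deadline becomes 20 June 2039 (Monday).
Add 6 months to 20 June 2039: 20 December 2039.
20 December 2039 falls on a Tuesday, which is a business day, so no adjustment is needed.
Deadline: 20 December 2039.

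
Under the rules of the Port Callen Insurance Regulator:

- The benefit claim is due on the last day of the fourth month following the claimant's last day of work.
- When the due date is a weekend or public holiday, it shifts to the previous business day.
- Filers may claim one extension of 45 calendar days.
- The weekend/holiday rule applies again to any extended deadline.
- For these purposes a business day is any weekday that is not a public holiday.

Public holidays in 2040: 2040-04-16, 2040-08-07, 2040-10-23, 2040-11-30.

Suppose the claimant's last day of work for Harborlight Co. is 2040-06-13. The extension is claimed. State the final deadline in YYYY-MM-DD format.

The fourth month after 2040-06-13 is October 2040, whose last day is 2040-10-31.
Since 2040-10-31 is a Wednesday and not a holiday, the date is unchanged.
Applying the 45-calendar-day extension: 2040-10-31 + 45 days = 2040-12-15.
Because 2040-12-15 is a Saturday, the deadline becomes 2040-12-14 (Friday).
Final deadline: 2040-12-14.

2040-12-14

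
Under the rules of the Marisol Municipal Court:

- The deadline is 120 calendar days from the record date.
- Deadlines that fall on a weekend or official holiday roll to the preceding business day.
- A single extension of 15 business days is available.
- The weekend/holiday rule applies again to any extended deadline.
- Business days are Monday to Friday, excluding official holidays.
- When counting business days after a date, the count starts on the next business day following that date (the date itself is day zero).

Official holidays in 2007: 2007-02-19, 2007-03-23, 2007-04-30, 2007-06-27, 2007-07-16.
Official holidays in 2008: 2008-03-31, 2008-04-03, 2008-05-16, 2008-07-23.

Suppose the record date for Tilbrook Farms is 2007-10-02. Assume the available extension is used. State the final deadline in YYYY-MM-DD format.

2008-02-20

120 calendar days after 2007-10-02 is 2008-01-30.
Since 2008-01-30 is a Wednesday and not a holiday, the date is unchanged.
The 15-business-day extension runs from 2008-01-30 to 2008-02-20.
2008-02-20 falls on a Wednesday, which is a business day, so no adjustment is needed.
The final due date is 2008-02-20.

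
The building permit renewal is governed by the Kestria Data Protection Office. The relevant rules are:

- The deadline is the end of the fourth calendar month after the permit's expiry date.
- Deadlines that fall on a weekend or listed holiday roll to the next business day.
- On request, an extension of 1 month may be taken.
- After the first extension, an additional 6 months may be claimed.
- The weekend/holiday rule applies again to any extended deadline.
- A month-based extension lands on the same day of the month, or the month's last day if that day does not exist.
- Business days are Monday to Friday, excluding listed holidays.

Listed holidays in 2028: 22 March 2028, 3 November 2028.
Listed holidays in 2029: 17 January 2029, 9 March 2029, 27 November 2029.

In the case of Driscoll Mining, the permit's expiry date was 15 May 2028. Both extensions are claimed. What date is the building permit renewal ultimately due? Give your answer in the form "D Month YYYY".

2 May 2029

4 months after 15 May 2028 is September 2028; that month ends on 30 September 2028.
30 September 2028 falls on a Saturday. Rolling to the next business day gives 2 October 2028, a Monday.
Add 1 month to 2 October 2028: 2 November 2028.
2 November 2028 is a Thursday and not a listed holiday, so it stands.
Add 6 months to 2 November 2028: 2 May 2029.
2 May 2029 is a Wednesday and not a listed holiday, so it stands.
Deadline: 2 May 2029.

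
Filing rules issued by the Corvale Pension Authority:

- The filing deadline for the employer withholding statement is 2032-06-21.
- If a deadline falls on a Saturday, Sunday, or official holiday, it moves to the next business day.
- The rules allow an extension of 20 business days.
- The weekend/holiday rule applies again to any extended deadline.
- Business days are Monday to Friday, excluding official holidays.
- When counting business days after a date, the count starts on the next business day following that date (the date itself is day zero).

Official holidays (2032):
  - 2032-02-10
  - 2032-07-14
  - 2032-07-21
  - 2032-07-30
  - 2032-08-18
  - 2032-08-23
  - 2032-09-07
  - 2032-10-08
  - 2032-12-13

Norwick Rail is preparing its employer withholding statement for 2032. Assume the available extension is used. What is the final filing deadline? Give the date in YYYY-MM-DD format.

The stated deadline is 2032-06-21.
Since 2032-06-21 is a Monday and not a holiday, the date is unchanged.
The 20-business-day extension runs from 2032-06-21 to 2032-07-20.
2032-07-20 is a Tuesday and not a listed holiday, so it stands.
Deadline: 2032-07-20.

2032-07-20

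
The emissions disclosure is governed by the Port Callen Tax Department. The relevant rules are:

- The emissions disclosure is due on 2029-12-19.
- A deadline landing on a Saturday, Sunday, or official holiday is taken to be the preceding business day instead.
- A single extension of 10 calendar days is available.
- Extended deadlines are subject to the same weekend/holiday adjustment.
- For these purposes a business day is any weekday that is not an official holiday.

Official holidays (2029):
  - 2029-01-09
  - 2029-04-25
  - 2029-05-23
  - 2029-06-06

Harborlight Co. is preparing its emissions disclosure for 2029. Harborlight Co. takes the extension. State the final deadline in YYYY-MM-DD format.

2029-12-28

The stated deadline is 2029-12-19.
Since 2029-12-19 is a Wednesday and not a holiday, the date is unchanged.
Applying the 10-calendar-day extension: 2029-12-19 + 10 days = 2029-12-29.
2029-12-29 is a Saturday; the preceding business day is 2029-12-28 (Friday).
Deadline: 2029-12-28.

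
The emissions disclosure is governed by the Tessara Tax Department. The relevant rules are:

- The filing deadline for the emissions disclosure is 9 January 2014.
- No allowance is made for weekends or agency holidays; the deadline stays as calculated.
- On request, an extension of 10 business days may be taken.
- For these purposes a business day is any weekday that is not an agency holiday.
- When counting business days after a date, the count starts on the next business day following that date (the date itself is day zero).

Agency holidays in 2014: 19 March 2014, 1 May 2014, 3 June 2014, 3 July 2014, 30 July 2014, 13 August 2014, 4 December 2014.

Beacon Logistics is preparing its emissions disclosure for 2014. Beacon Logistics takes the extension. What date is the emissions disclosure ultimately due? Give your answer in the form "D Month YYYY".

Start from the fixed due date, 9 January 2014.
9 January 2014 is a Thursday; no weekend or holiday adjustment applies.
Applying the 10-business-day extension: 10 business days after 9 January 2014 is 23 January 2014.
23 January 2014 is a Thursday; no weekend or holiday adjustment applies.
Deadline: 23 January 2014.

23 January 2014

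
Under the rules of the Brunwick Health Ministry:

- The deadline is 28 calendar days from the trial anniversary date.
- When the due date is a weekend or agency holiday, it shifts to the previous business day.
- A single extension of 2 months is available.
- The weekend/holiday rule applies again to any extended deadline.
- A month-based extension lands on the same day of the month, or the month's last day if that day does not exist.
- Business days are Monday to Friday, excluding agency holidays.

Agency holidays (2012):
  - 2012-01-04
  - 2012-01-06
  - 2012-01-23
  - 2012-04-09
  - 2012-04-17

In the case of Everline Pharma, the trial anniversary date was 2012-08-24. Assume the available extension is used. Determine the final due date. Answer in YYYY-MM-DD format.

Trigger date 2012-08-24 + 28 calendar days = 2012-09-21.
2012-09-21 is a Friday and not a listed holiday, so it stands.
Add 2 months to 2012-09-21: 2012-11-21.
2012-11-21 (Wednesday) is already a business day.
So the filing is due 2012-11-21.

2012-11-21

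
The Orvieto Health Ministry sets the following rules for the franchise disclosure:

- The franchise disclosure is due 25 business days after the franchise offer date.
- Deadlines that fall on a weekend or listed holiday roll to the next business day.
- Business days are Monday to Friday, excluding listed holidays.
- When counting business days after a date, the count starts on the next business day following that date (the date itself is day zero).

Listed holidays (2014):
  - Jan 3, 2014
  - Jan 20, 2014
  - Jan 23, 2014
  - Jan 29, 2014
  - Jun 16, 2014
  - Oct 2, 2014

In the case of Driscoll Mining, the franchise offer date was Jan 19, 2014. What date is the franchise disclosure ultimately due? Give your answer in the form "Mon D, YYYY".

Feb 26, 2014

25 business days after Jan 19, 2014, excluding weekends and holidays, is Feb 26, 2014.
Feb 26, 2014 (Wednesday) is already a business day.
So the filing is due Feb 26, 2014.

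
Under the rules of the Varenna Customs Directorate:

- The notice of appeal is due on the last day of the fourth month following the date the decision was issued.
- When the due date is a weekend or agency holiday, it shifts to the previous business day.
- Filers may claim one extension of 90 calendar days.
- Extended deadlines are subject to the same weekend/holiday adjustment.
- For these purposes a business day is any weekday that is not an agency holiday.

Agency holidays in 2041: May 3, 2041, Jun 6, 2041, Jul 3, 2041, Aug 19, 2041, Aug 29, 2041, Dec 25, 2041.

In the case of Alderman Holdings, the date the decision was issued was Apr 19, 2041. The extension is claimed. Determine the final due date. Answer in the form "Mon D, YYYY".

Nov 28, 2041

4 months after Apr 19, 2041 falls in August 2041; the last day of that month is Aug 31, 2041.
Because Aug 31, 2041 is a Saturday, the deadline becomes Aug 30, 2041 (Friday).
Applying the 90-calendar-day extension: Aug 30, 2041 + 90 days = Nov 28, 2041.
Since Nov 28, 2041 is a Thursday and not a holiday, the date is unchanged.
So the filing is due Nov 28, 2041.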